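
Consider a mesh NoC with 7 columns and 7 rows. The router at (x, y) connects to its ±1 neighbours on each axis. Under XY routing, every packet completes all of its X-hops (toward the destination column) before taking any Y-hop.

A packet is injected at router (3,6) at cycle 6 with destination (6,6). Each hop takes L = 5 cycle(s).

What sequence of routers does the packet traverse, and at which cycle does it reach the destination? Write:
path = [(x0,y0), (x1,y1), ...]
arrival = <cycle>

[0] x=3 y=6 t=6
[1] x=4 y=6 t=11 →E
[2] x=5 y=6 t=16 →E
[3] x=6 y=6 t=21 →E

path = [(3,6), (4,6), (5,6), (6,6)]
arrival = 21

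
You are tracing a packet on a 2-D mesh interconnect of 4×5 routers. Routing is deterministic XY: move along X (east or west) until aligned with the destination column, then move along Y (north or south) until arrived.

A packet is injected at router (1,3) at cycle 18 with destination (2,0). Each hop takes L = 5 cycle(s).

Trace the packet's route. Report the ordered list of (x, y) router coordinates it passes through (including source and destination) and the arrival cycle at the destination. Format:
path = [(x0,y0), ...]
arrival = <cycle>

t=18: at (1,3)
t=23: at (2,3) after E
t=28: at (2,2) after S
t=33: at (2,1) after S
t=38: at (2,0) after S

path = [(1,3), (2,3), (2,2), (2,1), (2,0)]
arrival = 38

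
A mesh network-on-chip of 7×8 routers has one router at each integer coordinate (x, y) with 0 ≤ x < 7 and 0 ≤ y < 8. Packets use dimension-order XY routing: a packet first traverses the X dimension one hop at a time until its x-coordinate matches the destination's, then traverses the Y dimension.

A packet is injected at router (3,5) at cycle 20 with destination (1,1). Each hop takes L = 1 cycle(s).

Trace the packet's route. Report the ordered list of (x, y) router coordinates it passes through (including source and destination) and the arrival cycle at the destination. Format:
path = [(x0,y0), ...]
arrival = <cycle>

hop 0: (3,5) @ cyc 20
hop 1: (2,5) @ cyc 21  [W]
hop 2: (1,5) @ cyc 22  [W]
hop 3: (1,4) @ cyc 23  [S]
hop 4: (1,3) @ cyc 24  [S]
hop 5: (1,2) @ cyc 25  [S]
hop 6: (1,1) @ cyc 26  [S]

path = [(3,5), (2,5), (1,5), (1,4), (1,3), (1,2), (1,1)]
arrival = 26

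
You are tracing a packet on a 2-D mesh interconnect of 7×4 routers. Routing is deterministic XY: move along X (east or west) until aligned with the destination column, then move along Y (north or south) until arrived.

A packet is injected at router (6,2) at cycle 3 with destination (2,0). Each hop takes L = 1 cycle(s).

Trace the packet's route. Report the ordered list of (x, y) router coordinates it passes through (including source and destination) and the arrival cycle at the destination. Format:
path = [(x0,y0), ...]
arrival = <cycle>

src (6,2)  cyc=3
W→(5,2)  cyc=4
W→(4,2)  cyc=5
W→(3,2)  cyc=6
W→(2,2)  cyc=7
S→(2,1)  cyc=8
S→(2,0)  cyc=9

path = [(6,2), (5,2), (4,2), (3,2), (2,2), (2,1), (2,0)]
arrival = 9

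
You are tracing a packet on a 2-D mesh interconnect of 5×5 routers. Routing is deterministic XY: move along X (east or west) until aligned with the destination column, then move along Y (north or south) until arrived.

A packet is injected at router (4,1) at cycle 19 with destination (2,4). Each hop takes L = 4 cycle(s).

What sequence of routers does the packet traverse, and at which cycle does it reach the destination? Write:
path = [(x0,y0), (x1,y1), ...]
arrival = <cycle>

  0. router=(4,1) cycle=19 (inject)
  1. router=(3,1) cycle=23 dir=W
  2. router=(2,1) cycle=27 dir=W
  3. router=(2,2) cycle=31 dir=N
  4. router=(2,3) cycle=35 dir=N
  5. router=(2,4) cycle=39 dir=N

path = [(4,1), (3,1), (2,1), (2,2), (2,3), (2,4)]
arrival = 39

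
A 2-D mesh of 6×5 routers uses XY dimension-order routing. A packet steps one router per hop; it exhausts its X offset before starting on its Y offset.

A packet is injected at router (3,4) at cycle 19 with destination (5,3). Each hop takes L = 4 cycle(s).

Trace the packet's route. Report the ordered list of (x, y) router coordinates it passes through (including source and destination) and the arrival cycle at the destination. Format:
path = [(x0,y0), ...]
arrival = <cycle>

src (3,4)  cyc=19
E→(4,4)  cyc=23
E→(5,4)  cyc=27
S→(5,3)  cyc=31

path = [(3,4), (4,4), (5,4), (5,3)]
arrival = 31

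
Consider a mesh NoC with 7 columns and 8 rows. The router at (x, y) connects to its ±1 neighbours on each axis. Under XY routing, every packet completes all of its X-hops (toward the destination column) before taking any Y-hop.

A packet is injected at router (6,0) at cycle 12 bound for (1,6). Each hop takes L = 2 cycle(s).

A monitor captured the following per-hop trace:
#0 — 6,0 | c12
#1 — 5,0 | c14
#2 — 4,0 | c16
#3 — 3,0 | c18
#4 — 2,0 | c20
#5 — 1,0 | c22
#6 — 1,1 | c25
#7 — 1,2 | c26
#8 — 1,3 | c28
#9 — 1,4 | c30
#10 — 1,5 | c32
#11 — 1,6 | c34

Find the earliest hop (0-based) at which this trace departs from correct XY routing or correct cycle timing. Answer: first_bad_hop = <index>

first_bad_hop = 6

hop 1: step (-1,+0), +2 cyc — ok
hop 2: step (-1,+0), +2 cyc — ok
hop 3: step (-1,+0), +2 cyc — ok
hop 4: step (-1,+0), +2 cyc — ok
hop 5: step (-1,+0), +2 cyc — ok
hop 6: step (+0,+1), +3 cyc — BAD: Δcyc=3≠L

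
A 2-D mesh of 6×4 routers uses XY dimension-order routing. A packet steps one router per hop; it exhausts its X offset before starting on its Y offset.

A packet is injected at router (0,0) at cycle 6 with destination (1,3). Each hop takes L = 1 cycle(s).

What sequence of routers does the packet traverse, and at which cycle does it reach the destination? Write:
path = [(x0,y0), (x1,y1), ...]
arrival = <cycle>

path = [(0,0), (1,0), (1,1), (1,2), (1,3)]
arrival = 10

hop 0: (0,0) @ cyc 6
hop 1: (1,0) @ cyc 7  [E]
hop 2: (1,1) @ cyc 8  [N]
hop 3: (1,2) @ cyc 9  [N]
hop 4: (1,3) @ cyc 10  [N]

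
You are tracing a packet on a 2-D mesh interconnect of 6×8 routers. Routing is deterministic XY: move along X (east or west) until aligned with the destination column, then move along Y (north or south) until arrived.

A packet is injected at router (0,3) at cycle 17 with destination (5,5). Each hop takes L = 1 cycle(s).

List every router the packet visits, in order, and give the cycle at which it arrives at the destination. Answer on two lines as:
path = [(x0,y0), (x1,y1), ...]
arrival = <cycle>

src (0,3)  cyc=17
E→(1,3)  cyc=18
E→(2,3)  cyc=19
E→(3,3)  cyc=20
E→(4,3)  cyc=21
E→(5,3)  cyc=22
N→(5,4)  cyc=23
N→(5,5)  cyc=24

path = [(0,3), (1,3), (2,3), (3,3), (4,3), (5,3), (5,4), (5,5)]
arrival = 24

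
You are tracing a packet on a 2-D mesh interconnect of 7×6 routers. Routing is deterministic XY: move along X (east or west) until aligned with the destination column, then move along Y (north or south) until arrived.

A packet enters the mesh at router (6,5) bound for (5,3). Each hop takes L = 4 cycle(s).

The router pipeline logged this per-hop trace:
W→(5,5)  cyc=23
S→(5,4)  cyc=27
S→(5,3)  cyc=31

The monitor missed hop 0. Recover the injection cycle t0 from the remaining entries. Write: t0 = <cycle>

t0 = 19

Hop 1 reached at cycle 23; hop k is at t0 + k·L.
Therefore t0 = 23 − L = 19.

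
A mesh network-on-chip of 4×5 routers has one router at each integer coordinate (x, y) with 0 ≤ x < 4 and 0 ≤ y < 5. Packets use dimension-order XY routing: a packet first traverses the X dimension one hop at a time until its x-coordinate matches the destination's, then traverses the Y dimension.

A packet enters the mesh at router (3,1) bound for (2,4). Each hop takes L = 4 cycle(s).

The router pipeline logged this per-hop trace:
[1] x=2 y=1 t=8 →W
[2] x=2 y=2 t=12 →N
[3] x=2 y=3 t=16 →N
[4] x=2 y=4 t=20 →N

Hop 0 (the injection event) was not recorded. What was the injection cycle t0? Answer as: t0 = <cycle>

t0 = 4

The first recorded entry is hop 1 at cycle 8.
Subtract one hop: t0 = 8 − 4 = 4.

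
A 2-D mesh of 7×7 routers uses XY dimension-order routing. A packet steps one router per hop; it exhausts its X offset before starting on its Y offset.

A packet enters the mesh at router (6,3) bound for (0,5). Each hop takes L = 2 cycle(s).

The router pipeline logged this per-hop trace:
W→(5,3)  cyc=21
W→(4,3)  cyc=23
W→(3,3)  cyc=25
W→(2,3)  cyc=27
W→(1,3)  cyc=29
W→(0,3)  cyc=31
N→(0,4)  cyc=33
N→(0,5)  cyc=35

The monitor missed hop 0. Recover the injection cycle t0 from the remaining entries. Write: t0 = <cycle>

At hop 1 the cycle is 21; in general cyc_k = t0 + kL.
Subtract one hop: t0 = 21 − 2 = 19.

t0 = 19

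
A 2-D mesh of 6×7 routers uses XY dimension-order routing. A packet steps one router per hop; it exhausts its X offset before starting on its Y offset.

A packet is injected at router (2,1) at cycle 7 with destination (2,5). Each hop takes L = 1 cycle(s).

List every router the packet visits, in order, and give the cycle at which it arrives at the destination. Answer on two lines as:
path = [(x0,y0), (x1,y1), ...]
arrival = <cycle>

  0. router=(2,1) cycle=7 (inject)
  1. router=(2,2) cycle=8 dir=N
  2. router=(2,3) cycle=9 dir=N
  3. router=(2,4) cycle=10 dir=N
  4. router=(2,5) cycle=11 dir=N

path = [(2,1), (2,2), (2,3), (2,4), (2,5)]
arrival = 11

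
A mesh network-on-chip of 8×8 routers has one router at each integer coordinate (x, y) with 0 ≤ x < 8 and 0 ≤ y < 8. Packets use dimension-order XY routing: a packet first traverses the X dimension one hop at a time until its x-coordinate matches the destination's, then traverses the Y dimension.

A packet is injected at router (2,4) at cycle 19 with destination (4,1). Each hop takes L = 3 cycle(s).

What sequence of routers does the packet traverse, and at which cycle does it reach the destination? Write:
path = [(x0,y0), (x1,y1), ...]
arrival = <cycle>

path = [(2,4), (3,4), (4,4), (4,3), (4,2), (4,1)]
arrival = 34

t=19: at (2,4)
t=22: at (3,4) after E
t=25: at (4,4) after E
t=28: at (4,3) after S
t=31: at (4,2) after S
t=34: at (4,1) after S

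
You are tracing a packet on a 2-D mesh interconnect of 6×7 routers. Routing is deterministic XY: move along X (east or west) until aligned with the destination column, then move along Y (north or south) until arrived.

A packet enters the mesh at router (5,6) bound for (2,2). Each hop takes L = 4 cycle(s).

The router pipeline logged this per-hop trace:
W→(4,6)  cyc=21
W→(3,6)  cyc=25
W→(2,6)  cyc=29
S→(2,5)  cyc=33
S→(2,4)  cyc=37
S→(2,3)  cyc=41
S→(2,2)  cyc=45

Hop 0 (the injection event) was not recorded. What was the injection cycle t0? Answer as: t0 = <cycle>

The first recorded entry is hop 1 at cycle 21.
So t0 = 21 − 1·4 = 17.

t0 = 17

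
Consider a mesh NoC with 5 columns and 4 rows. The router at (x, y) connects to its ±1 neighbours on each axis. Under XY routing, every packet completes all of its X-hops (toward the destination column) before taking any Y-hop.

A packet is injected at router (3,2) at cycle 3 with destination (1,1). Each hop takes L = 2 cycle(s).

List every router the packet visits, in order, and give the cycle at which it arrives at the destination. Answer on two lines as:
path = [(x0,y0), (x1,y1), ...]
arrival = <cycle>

path = [(3,2), (2,2), (1,2), (1,1)]
arrival = 9

t=3: at (3,2)
t=5: at (2,2) after W
t=7: at (1,2) after W
t=9: at (1,1) after S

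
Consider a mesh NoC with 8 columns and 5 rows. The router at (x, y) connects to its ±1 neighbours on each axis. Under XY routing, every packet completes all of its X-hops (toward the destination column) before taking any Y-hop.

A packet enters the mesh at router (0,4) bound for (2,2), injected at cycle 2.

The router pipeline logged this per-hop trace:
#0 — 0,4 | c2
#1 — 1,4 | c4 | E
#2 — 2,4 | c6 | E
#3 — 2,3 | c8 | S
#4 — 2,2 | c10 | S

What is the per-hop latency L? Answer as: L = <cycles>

L = 2

From hop 0 (2) to hop 1 (4): +2 cycles.
That increment is L by definition: L = 2.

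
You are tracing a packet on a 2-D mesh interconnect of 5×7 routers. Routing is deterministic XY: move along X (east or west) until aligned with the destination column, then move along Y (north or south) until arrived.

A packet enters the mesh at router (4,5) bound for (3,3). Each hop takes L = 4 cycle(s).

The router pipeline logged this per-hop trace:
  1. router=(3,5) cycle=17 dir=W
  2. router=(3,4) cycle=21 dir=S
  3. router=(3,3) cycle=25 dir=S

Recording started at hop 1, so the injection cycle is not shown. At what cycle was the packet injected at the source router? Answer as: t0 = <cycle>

t0 = 13

At hop 1 the cycle is 17; in general cyc_k = t0 + kL.
Therefore t0 = 17 − L = 13.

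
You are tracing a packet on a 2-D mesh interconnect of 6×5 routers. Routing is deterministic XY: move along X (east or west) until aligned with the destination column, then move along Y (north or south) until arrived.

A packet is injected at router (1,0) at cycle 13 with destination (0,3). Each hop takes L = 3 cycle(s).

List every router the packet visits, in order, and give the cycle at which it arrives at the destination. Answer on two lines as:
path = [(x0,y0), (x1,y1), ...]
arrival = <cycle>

path = [(1,0), (0,0), (0,1), (0,2), (0,3)]
arrival = 25

#0 — 1,0 | c13
#1 — 0,0 | c16 | W
#2 — 0,1 | c19 | N
#3 — 0,2 | c22 | N
#4 — 0,3 | c25 | N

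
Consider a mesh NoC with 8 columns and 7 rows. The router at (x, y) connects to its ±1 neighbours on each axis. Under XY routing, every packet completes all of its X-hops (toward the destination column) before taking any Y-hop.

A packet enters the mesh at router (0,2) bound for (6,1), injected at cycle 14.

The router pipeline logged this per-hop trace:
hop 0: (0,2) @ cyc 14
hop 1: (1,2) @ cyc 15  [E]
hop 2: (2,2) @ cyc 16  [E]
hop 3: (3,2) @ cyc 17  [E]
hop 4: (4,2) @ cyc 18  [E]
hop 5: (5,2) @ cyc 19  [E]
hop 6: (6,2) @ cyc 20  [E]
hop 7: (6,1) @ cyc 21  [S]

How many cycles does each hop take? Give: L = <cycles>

Between hops 0 and 1 the cycle counter advances 15 − 14 = 1.
Per-hop latency L = Δcyc = 1.

L = 1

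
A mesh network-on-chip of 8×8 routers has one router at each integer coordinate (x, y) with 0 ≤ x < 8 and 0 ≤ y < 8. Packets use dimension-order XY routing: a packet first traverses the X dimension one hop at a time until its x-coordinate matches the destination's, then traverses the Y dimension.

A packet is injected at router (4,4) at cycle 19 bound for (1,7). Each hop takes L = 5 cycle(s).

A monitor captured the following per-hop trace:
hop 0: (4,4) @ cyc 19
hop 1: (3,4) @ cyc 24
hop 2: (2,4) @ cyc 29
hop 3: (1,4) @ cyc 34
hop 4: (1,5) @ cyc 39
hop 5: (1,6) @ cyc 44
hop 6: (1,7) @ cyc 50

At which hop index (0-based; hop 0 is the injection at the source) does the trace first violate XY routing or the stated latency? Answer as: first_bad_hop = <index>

check 1→ d=(-1,0) cyc+5: ok
check 2→ d=(-1,0) cyc+5: ok
check 3→ d=(-1,0) cyc+5: ok
check 4→ d=(0,1) cyc+5: ok
check 5→ d=(0,1) cyc+5: ok
check 6→ d=(0,1) cyc+6: BAD: Δcyc=6≠L

first_bad_hop = 6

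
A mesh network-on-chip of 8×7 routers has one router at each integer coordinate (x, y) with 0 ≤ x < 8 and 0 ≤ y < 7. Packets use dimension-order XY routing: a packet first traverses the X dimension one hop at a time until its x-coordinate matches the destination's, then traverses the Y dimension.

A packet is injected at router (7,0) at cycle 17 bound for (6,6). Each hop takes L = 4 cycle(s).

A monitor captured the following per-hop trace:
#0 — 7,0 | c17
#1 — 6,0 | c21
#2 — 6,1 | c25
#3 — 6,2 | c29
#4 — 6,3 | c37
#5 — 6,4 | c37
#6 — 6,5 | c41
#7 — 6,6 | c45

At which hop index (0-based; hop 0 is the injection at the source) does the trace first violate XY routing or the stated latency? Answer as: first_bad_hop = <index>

first_bad_hop = 4

hop 1: step (-1,+0), +4 cyc — ok
hop 2: step (+0,+1), +4 cyc — ok
hop 3: step (+0,+1), +4 cyc — ok
hop 4: step (+0,+1), +8 cyc — BAD: Δcyc=8≠L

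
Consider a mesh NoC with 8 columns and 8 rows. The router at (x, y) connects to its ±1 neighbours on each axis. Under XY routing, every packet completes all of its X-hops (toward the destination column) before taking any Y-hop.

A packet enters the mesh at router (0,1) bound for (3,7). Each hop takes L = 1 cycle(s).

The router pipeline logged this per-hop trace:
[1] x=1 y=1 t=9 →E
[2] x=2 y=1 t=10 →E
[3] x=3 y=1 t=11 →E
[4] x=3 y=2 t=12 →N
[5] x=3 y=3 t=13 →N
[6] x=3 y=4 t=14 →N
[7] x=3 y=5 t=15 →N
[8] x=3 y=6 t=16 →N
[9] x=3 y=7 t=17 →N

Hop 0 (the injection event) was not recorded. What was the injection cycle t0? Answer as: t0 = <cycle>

cyc[1] = 9 and cyc[k] = t0 + k·L for every k.
Subtract one hop: t0 = 9 − 1 = 8.

t0 = 8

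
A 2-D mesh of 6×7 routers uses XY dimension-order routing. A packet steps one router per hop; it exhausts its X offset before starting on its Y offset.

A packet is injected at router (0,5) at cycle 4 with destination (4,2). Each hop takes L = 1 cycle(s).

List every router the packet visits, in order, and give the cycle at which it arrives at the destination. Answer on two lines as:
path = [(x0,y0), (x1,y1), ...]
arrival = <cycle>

#0 — 0,5 | c4
#1 — 1,5 | c5 | E
#2 — 2,5 | c6 | E
#3 — 3,5 | c7 | E
#4 — 4,5 | c8 | E
#5 — 4,4 | c9 | S
#6 — 4,3 | c10 | S
#7 — 4,2 | c11 | S

path = [(0,5), (1,5), (2,5), (3,5), (4,5), (4,4), (4,3), (4,2)]
arrival = 11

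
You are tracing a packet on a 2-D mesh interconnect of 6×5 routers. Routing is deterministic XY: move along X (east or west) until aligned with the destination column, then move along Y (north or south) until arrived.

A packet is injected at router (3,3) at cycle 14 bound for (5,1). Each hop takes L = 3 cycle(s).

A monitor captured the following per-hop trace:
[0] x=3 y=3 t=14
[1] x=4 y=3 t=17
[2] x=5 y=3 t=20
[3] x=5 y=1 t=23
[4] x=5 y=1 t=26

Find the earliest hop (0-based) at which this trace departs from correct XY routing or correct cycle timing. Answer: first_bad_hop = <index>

first_bad_hop = 3

[1] (+1,+0) / 3c ⇒ ok
[2] (+1,+0) / 3c ⇒ ok
[3] (+0,-2) / 3c ⇒ BAD: non-unit step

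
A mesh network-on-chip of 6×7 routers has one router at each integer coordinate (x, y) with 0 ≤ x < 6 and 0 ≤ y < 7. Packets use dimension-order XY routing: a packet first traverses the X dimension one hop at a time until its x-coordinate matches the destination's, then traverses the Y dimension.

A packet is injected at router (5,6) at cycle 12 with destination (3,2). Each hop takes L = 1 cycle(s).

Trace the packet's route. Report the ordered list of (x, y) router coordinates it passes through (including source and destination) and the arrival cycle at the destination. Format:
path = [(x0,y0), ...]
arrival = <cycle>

#0 — 5,6 | c12
#1 — 4,6 | c13 | W
#2 — 3,6 | c14 | W
#3 — 3,5 | c15 | S
#4 — 3,4 | c16 | S
#5 — 3,3 | c17 | S
#6 — 3,2 | c18 | S

path = [(5,6), (4,6), (3,6), (3,5), (3,4), (3,3), (3,2)]
arrival = 18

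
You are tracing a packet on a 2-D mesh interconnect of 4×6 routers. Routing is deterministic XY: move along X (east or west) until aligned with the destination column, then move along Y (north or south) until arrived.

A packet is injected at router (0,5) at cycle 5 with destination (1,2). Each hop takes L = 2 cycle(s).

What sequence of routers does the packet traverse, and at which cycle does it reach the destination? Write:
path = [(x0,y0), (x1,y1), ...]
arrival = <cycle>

path = [(0,5), (1,5), (1,4), (1,3), (1,2)]
arrival = 13

  0. router=(0,5) cycle=5 (inject)
  1. router=(1,5) cycle=7 dir=E
  2. router=(1,4) cycle=9 dir=S
  3. router=(1,3) cycle=11 dir=S
  4. router=(1,2) cycle=13 dir=S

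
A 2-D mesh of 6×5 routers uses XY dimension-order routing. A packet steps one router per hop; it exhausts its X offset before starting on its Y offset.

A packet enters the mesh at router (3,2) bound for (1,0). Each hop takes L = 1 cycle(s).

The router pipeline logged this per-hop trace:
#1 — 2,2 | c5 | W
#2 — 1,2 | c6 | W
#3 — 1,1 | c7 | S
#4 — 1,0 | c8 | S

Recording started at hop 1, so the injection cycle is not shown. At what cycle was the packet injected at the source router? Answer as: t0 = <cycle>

cyc[1] = 5 and cyc[k] = t0 + k·L for every k.
Subtract one hop: t0 = 5 − 1 = 4.

t0 = 4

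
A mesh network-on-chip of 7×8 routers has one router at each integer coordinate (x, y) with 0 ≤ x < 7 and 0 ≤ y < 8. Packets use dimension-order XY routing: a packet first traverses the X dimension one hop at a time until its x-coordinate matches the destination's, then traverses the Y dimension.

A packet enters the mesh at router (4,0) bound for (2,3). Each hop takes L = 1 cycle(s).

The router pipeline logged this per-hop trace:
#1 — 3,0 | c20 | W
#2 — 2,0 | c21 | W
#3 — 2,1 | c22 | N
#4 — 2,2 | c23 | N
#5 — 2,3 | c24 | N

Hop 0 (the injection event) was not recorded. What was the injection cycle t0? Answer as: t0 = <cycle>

t0 = 19

The first recorded entry is hop 1 at cycle 20.
t0 = cyc[1] − L = 20 − 1 = 19.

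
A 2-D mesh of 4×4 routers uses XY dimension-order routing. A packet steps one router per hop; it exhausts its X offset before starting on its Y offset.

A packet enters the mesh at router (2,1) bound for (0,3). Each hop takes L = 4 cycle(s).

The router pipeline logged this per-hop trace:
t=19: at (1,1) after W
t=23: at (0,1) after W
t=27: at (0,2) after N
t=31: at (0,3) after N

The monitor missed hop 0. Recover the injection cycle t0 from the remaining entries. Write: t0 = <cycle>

cyc[1] = 19 and cyc[k] = t0 + k·L for every k.
Therefore t0 = 19 − L = 15.

t0 = 15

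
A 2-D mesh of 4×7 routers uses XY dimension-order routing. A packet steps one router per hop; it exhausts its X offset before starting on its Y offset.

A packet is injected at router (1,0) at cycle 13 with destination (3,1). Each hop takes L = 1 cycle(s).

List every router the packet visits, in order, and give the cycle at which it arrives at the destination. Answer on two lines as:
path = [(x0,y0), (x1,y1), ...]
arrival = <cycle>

path = [(1,0), (2,0), (3,0), (3,1)]
arrival = 16

[0] x=1 y=0 t=13
[1] x=2 y=0 t=14 →E
[2] x=3 y=0 t=15 →E
[3] x=3 y=1 t=16 →N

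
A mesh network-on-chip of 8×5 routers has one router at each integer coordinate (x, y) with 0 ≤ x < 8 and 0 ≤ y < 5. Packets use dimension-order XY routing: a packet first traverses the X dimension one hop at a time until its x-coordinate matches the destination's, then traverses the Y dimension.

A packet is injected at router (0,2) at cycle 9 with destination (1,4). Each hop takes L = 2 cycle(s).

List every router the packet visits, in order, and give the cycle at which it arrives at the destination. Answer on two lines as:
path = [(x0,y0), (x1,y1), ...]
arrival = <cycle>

hop 0: (0,2) @ cyc 9
hop 1: (1,2) @ cyc 11  [E]
hop 2: (1,3) @ cyc 13  [N]
hop 3: (1,4) @ cyc 15  [N]

path = [(0,2), (1,2), (1,3), (1,4)]
arrival = 15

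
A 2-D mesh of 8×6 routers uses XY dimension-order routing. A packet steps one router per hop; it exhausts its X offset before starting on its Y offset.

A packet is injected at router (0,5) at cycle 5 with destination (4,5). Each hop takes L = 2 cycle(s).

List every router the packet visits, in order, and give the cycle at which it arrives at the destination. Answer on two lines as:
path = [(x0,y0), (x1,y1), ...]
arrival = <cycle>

path = [(0,5), (1,5), (2,5), (3,5), (4,5)]
arrival = 13

[0] x=0 y=5 t=5
[1] x=1 y=5 t=7 →E
[2] x=2 y=5 t=9 →E
[3] x=3 y=5 t=11 →E
[4] x=4 y=5 t=13 →E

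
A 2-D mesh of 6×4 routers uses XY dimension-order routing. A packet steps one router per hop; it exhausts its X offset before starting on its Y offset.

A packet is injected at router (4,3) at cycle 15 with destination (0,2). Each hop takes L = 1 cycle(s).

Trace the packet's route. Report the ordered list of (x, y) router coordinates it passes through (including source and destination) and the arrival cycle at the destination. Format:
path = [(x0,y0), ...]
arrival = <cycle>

src (4,3)  cyc=15
W→(3,3)  cyc=16
W→(2,3)  cyc=17
W→(1,3)  cyc=18
W→(0,3)  cyc=19
S→(0,2)  cyc=20

path = [(4,3), (3,3), (2,3), (1,3), (0,3), (0,2)]
arrival = 20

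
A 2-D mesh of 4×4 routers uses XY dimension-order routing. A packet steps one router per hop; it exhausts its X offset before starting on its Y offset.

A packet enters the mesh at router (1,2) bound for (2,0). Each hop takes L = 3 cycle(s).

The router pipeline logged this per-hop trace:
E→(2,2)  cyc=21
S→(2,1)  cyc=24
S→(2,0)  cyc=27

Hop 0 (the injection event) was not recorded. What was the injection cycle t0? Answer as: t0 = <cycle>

t0 = 18

The first recorded entry is hop 1 at cycle 21.
t0 = cyc[1] − L = 21 − 3 = 18.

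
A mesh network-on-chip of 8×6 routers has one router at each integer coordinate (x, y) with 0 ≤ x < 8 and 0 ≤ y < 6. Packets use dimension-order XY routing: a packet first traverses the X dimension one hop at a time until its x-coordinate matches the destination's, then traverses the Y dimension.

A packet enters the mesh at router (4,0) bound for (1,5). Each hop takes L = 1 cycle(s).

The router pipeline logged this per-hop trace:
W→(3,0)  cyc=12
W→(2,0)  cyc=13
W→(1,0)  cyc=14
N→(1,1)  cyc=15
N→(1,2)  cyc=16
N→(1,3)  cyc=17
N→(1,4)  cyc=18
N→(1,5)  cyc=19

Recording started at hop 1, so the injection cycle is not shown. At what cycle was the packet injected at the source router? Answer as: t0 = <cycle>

Hop 1 reached at cycle 12; hop k is at t0 + k·L.
Subtract one hop: t0 = 12 − 1 = 11.

t0 = 11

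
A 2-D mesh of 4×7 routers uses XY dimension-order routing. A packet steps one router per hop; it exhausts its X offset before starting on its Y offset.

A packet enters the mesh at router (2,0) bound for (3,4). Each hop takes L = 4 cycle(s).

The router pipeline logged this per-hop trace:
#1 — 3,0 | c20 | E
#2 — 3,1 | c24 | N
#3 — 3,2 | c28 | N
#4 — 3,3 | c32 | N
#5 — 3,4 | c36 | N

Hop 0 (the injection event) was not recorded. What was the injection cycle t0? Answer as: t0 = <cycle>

cyc[1] = 20 and cyc[k] = t0 + k·L for every k.
Therefore t0 = 20 − L = 16.

t0 = 16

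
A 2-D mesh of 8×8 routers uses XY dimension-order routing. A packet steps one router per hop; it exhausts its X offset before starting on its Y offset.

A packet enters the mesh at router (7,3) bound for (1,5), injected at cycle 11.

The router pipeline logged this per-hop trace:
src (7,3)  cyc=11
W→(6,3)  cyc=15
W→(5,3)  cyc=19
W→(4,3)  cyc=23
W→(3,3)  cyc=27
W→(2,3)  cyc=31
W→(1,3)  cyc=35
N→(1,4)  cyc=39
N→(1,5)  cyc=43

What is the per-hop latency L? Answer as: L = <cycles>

L = 4

Between hops 0 and 1 the cycle counter advances 15 − 11 = 4.
Each hop adds L, hence L = 4.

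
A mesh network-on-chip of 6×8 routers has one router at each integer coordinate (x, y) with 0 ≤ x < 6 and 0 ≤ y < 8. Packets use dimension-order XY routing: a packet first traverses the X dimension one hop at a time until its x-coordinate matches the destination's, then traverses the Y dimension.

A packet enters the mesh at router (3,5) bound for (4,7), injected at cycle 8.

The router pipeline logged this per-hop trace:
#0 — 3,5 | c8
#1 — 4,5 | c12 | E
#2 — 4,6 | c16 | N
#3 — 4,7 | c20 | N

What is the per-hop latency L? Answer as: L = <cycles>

Δcyc across hop 0→1: 12 − 8 = 4.
One hop costs L cycles, so L = 4.

L = 4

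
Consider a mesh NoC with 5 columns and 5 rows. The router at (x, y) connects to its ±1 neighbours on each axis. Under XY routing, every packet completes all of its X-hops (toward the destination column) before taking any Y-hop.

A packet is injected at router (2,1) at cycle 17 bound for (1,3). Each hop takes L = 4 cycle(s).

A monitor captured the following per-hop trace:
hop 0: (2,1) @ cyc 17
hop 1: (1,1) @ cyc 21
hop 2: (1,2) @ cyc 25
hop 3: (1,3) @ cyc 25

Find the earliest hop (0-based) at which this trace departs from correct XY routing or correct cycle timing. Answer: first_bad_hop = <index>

first_bad_hop = 3

  1: Δx=-1 Δy=+0 Δt=4 [ok]
  2: Δx=+0 Δy=+1 Δt=4 [ok]
  3: Δx=+0 Δy=+1 Δt=0 [BAD: Δcyc=0≠L]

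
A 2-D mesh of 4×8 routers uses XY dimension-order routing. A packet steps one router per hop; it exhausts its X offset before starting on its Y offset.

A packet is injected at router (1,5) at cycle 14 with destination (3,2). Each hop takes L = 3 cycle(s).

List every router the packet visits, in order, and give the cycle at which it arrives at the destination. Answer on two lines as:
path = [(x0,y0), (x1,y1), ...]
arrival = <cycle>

path = [(1,5), (2,5), (3,5), (3,4), (3,3), (3,2)]
arrival = 29

  0. router=(1,5) cycle=14 (inject)
  1. router=(2,5) cycle=17 dir=E
  2. router=(3,5) cycle=20 dir=E
  3. router=(3,4) cycle=23 dir=S
  4. router=(3,3) cycle=26 dir=S
  5. router=(3,2) cycle=29 dir=S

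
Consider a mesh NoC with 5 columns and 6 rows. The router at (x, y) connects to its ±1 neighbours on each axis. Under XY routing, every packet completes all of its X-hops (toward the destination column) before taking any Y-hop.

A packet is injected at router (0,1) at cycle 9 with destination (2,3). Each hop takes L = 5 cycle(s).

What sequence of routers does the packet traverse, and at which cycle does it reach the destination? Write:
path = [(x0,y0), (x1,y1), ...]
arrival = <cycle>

path = [(0,1), (1,1), (2,1), (2,2), (2,3)]
arrival = 29

[0] x=0 y=1 t=9
[1] x=1 y=1 t=14 →E
[2] x=2 y=1 t=19 →E
[3] x=2 y=2 t=24 →N
[4] x=2 y=3 t=29 →N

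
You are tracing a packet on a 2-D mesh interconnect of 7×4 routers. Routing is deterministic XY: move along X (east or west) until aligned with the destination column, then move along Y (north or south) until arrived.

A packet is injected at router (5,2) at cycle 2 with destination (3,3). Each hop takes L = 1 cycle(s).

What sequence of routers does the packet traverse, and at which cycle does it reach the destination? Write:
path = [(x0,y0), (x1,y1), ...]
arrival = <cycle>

[0] x=5 y=2 t=2
[1] x=4 y=2 t=3 →W
[2] x=3 y=2 t=4 →W
[3] x=3 y=3 t=5 →N

path = [(5,2), (4,2), (3,2), (3,3)]
arrival = 5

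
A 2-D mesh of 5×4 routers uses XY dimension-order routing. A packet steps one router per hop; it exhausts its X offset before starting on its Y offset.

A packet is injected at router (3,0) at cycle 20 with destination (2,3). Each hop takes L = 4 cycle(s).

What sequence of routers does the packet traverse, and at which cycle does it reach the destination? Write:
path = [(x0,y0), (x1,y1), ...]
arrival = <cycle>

hop 0: (3,0) @ cyc 20
hop 1: (2,0) @ cyc 24  [W]
hop 2: (2,1) @ cyc 28  [N]
hop 3: (2,2) @ cyc 32  [N]
hop 4: (2,3) @ cyc 36  [N]

path = [(3,0), (2,0), (2,1), (2,2), (2,3)]
arrival = 36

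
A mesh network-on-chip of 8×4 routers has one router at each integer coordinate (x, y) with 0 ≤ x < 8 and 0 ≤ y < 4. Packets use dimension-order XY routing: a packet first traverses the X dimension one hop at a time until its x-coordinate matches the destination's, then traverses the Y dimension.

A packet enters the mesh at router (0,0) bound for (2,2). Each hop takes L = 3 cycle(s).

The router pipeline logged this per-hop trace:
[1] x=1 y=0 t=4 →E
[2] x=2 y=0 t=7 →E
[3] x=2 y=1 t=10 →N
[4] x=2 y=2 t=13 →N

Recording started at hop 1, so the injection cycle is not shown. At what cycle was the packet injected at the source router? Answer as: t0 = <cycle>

t0 = 1

The first recorded entry is hop 1 at cycle 4.
Therefore t0 = 4 − L = 1.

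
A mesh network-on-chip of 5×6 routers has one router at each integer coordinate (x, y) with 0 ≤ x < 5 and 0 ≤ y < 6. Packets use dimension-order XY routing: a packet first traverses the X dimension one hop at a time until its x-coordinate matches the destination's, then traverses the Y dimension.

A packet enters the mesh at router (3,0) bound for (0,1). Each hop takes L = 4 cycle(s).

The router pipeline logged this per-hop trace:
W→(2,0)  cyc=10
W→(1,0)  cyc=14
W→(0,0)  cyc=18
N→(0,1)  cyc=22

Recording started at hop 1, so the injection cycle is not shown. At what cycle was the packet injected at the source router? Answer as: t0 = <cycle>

t0 = 6

The first recorded entry is hop 1 at cycle 10.
So t0 = 10 − 1·4 = 6.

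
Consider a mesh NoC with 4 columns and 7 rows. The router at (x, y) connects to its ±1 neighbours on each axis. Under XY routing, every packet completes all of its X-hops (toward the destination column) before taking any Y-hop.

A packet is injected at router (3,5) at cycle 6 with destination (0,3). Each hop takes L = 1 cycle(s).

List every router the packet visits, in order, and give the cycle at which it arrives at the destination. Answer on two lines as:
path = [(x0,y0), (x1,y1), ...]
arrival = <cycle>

[0] x=3 y=5 t=6
[1] x=2 y=5 t=7 →W
[2] x=1 y=5 t=8 →W
[3] x=0 y=5 t=9 →W
[4] x=0 y=4 t=10 →S
[5] x=0 y=3 t=11 →S

path = [(3,5), (2,5), (1,5), (0,5), (0,4), (0,3)]
arrival = 11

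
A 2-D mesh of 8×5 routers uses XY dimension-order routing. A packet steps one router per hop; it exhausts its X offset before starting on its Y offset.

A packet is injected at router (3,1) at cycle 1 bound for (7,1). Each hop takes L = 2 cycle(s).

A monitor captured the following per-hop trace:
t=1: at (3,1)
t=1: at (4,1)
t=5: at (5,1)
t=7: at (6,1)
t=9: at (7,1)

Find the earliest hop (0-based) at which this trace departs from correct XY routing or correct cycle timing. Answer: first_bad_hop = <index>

first_bad_hop = 1

hop 1: step (+1,+0), +0 cyc — BAD: Δcyc=0≠L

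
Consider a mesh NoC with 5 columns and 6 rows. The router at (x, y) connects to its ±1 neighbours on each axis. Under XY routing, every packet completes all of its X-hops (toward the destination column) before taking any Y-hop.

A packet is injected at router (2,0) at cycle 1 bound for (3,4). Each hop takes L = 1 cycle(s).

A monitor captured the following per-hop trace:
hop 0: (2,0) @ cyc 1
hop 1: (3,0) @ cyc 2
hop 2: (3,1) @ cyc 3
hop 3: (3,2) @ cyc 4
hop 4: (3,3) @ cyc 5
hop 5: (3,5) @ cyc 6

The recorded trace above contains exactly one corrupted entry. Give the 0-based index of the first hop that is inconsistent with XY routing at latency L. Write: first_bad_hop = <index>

[1] (+1,+0) / 1c ⇒ ok
[2] (+0,+1) / 1c ⇒ ok
[3] (+0,+1) / 1c ⇒ ok
[4] (+0,+1) / 1c ⇒ ok
[5] (+0,+2) / 1c ⇒ BAD: non-unit step

first_bad_hop = 5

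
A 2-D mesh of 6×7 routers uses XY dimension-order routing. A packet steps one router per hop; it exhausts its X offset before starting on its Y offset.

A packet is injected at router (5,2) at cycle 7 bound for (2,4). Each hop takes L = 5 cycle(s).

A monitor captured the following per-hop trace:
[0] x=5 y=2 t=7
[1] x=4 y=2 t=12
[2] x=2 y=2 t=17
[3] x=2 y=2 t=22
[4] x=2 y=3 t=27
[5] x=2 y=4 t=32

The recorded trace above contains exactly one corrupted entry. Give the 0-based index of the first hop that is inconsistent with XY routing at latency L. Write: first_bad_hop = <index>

check 1→ d=(-1,0) cyc+5: ok
check 2→ d=(-2,0) cyc+5: BAD: non-unit step

first_bad_hop = 2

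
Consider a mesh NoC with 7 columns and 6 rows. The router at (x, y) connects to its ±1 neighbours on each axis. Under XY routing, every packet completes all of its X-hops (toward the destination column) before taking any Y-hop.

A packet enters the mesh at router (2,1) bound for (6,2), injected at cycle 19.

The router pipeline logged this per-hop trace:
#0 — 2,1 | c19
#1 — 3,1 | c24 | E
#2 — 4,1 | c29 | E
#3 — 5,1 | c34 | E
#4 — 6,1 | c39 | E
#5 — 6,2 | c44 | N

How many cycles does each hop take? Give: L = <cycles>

cyc[1] − cyc[0] = 24 − 19 = 5.
Each hop adds L, hence L = 5.

L = 5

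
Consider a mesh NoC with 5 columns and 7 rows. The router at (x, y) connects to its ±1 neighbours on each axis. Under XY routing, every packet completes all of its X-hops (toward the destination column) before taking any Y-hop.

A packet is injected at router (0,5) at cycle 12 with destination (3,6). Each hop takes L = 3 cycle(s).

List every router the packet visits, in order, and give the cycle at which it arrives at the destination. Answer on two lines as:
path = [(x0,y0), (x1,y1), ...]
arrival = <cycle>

path = [(0,5), (1,5), (2,5), (3,5), (3,6)]
arrival = 24

src (0,5)  cyc=12
E→(1,5)  cyc=15
E→(2,5)  cyc=18
E→(3,5)  cyc=21
N→(3,6)  cyc=24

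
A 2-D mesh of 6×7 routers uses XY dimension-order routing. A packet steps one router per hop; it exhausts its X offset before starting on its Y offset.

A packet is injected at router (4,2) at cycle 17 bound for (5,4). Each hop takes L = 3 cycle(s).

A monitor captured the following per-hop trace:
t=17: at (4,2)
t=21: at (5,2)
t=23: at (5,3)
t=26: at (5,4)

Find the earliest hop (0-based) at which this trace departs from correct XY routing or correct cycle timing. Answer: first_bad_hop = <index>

first_bad_hop = 1

  1: Δx=+1 Δy=+0 Δt=4 [BAD: Δcyc=4≠L]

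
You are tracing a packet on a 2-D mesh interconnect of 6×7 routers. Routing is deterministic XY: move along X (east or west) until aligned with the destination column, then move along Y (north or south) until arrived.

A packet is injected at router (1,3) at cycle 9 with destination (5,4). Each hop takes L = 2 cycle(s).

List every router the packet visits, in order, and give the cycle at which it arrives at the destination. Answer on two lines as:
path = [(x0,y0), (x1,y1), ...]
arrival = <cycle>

#0 — 1,3 | c9
#1 — 2,3 | c11 | E
#2 — 3,3 | c13 | E
#3 — 4,3 | c15 | E
#4 — 5,3 | c17 | E
#5 — 5,4 | c19 | N

path = [(1,3), (2,3), (3,3), (4,3), (5,3), (5,4)]
arrival = 19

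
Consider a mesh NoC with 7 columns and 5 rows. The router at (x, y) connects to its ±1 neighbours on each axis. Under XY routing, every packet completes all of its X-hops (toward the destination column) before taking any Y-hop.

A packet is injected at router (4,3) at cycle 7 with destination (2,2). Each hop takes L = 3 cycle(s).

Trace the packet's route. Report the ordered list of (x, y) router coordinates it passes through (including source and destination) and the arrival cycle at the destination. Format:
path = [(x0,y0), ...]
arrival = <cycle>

path = [(4,3), (3,3), (2,3), (2,2)]
arrival = 16

hop 0: (4,3) @ cyc 7
hop 1: (3,3) @ cyc 10  [W]
hop 2: (2,3) @ cyc 13  [W]
hop 3: (2,2) @ cyc 16  [S]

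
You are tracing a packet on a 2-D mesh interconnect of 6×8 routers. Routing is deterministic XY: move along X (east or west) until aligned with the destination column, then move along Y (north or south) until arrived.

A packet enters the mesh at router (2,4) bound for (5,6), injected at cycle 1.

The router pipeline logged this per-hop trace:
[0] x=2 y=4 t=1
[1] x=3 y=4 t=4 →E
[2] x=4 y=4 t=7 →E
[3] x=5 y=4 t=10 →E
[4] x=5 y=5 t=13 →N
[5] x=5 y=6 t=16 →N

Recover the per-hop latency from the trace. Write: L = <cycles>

cyc[1] − cyc[0] = 4 − 1 = 3.
Each hop adds L, hence L = 3.

L = 3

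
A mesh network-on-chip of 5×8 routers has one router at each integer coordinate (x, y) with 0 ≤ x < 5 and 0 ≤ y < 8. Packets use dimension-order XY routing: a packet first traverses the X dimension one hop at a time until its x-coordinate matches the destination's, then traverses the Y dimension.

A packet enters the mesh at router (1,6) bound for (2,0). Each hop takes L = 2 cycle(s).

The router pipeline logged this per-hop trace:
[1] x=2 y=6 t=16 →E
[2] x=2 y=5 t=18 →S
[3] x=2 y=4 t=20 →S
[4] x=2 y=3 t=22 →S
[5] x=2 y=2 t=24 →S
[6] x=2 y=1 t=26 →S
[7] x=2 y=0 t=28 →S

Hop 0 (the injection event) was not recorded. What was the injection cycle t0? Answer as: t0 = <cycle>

t0 = 14

cyc[1] = 16 and cyc[k] = t0 + k·L for every k.
Subtract one hop: t0 = 16 − 2 = 14.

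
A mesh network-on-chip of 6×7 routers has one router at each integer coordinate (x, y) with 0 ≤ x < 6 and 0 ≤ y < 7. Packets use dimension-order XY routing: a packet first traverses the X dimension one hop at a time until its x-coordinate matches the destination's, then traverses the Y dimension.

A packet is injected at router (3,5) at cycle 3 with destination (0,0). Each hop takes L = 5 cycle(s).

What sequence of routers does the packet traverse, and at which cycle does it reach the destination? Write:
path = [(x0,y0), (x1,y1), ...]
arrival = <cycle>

src (3,5)  cyc=3
W→(2,5)  cyc=8
W→(1,5)  cyc=13
W→(0,5)  cyc=18
S→(0,4)  cyc=23
S→(0,3)  cyc=28
S→(0,2)  cyc=33
S→(0,1)  cyc=38
S→(0,0)  cyc=43

path = [(3,5), (2,5), (1,5), (0,5), (0,4), (0,3), (0,2), (0,1), (0,0)]
arrival = 43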